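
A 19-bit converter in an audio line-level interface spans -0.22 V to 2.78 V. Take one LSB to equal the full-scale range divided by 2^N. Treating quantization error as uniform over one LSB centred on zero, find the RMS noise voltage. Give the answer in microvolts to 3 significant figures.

The full-scale span is 2.78 − (-0.22) = 3 V.
LSB = 3 V / 2^19 = 5.7220 µV.
For a uniform distribution on [−LSB/2, +LSB/2], V_rms = LSB/√12 = 5.7220 µV/3.4641 = 1.65 µV.

1.65 µV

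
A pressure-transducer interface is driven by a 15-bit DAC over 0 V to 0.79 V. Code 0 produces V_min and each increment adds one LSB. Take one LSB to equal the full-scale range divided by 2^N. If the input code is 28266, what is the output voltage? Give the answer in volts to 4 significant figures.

0.6815 V

Span = 0.79 V. LSB = 0.79 V / 2^15.
V_out = 0 + 28266 × (0.79/32768) V
      = 0 V + 0.681462 V = 0.681462 V.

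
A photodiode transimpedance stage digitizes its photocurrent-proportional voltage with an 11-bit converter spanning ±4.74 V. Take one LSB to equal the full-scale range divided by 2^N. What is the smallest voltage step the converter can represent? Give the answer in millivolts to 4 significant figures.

Full-scale range = 4.74 V − (-4.74 V) = 9.48 V.
2^11 = 2048 levels.
One LSB is 9.48 V / 2048 = 4.629 mV.

4.629 mV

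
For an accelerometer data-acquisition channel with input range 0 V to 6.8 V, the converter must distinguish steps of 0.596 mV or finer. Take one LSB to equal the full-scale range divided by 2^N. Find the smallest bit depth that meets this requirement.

V_FS = 6.8 V.
6.8 V / 0.596 mV = 11410. Since 2^13 = 8192 and 2^14 = 16384, N = 14.

14 bits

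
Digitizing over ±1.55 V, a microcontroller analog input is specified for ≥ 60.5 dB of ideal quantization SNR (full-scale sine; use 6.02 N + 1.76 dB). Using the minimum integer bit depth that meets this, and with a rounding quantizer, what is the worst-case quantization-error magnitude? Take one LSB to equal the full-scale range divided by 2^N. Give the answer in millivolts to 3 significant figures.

Span: 1.55 V − (-1.55 V) = 3.1 V.
Solving 6.02 N ≥ 60.5 − 1.76: N ≥ 9.757. Round up → N = 10.
LSB = 3.1 V ÷ 2^10 = 3.1/1024 V = 3.0273 mV.
Max error for round-to-nearest is LSB/2 = 1.51 mV.

1.51 mV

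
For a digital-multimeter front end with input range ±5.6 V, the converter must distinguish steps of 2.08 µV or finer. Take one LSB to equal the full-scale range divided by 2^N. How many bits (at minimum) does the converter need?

23 bits

Full-scale range = 5.6 V − (-5.6 V) = 11.2 V.
Required number of levels: 11.2/2.08 µV = 5.3846e6; smallest N with 2^N ≥ that is 23.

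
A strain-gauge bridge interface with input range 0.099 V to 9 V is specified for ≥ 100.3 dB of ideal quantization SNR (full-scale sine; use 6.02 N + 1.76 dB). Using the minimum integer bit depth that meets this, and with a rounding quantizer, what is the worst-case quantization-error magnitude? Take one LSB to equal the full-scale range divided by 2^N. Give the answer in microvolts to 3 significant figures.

The full-scale span is 9 − (0.099) = 8.901 V.
N ≥ (100.3 − 1.76)/6.02 = 16.369 → N_min = 17.
Step size = 8.901/131072 V = 67.909 µV.
Half an LSB is 34.0 µV.

34.0 µV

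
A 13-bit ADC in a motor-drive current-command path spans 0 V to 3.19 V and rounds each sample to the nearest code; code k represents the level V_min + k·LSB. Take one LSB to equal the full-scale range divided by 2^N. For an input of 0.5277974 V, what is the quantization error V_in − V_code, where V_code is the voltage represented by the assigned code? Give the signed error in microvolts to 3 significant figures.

Span = 3.19 V. LSB = 3.19 V / 2^13 ≈ 389.4 µV.
(0.5277974 − (0)) / LSB = 0.5277974 × 8192/3.19 = 1355.3970. Nearest integer: k = 1355.
V_code = 0 + (1355/8192) × 3.19 = 0.5276428223 V.
V_in − V_code = 0.5277974 − (0.5276428223) = +155 µV.

+155 µV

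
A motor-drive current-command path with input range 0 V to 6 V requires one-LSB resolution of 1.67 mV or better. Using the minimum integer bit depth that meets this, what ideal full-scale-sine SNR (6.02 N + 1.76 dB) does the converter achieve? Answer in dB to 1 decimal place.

Full-scale range = 6 V.
6 V / 1.67 mV = 3593. Since 2^11 = 2048 and 2^12 = 4096, N = 12.
6.02(12) + 1.76 = 74.00 dB.

74.0 dB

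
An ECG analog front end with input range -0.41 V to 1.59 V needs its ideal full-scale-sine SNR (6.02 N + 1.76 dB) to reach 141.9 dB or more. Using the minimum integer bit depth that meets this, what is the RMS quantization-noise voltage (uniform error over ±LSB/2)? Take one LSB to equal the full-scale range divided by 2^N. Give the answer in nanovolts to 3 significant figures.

Span: 1.59 V − (-0.41 V) = 2 V.
6.02 N + 1.76 ≥ 141.9 gives N ≥ 23.279, so the minimum integer is 24.
Step size = 2/16777216 V = 119.21 nV.
V_rms = LSB/√12 = 34.4 nV.

34.4 nV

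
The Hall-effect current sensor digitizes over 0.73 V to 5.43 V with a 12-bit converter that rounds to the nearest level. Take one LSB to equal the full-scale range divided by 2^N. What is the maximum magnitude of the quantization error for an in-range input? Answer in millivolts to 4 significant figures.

Full-scale range = 5.43 V − (0.73 V) = 4.7 V.
Step size = 4.7/4096 V = 1.14746 mV.
A rounding quantizer has |error| ≤ LSB/2 = 0.5737 mV.

0.5737 mV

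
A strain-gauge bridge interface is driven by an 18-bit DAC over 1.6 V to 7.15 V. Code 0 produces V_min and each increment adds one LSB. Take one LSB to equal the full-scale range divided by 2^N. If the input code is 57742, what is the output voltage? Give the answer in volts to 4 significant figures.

Range = 7.15 − (1.6) = 5.55 V. LSB = 5.55 V / 2^18.
V_out = 1.6 + 57742 × (5.55/262144) V
      = 1.6 V + 1.22249 V = 2.82249 V.

2.822 V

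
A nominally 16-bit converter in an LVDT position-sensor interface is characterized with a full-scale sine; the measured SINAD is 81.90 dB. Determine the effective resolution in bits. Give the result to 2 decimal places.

ENOB = (SINAD − 1.76) / 6.02 = (81.90 − 1.76) / 6.02 = 80.14 / 6.02 = 13.3123.

13.31 bits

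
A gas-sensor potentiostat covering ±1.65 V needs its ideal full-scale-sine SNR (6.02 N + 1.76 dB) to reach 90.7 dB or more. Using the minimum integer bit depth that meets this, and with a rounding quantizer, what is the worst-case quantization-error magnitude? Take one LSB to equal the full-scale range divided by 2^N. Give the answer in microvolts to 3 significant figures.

Full-scale range = 1.65 V − (-1.65 V) = 3.3 V.
N ≥ (90.7 − 1.76)/6.02 = 14.774 → N_min = 15.
LSB = 3.3 V ÷ 2^15 = 3.3/32768 V = 100.71 µV.
|e|_max = LSB/2 = 50.4 µV.

50.4 µV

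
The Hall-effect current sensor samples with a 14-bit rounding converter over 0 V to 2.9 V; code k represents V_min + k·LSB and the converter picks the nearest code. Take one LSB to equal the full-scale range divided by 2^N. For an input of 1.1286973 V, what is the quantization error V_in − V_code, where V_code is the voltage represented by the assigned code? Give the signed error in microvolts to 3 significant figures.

−44.2 µV

Range is 2.9 V. LSB = 2.9 V / 2^14 ≈ 177.0 µV.
Position in LSBs: (1.1286973 − (0)) × 16384/2.9 = 6376.7505; rounding gives k = 6377.
V_code = 0 + (6377/16384) × 2.9 = 1.1287414551 V.
e = 1.1286973 − (1.1287414551) = −44.2 µV.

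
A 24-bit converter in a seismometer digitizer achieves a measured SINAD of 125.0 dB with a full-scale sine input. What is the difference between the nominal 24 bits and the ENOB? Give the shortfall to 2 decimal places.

3.53 bits

N_eff = (125.0 − 1.76)/6.02 = 20.4718 bits.
Lost resolution: 24 − 20.4718 = 3.5282 bits.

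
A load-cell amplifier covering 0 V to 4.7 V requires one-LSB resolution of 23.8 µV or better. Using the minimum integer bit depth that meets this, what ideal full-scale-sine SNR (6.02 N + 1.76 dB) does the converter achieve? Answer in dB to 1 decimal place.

V_FS = 4.7 V.
Levels needed ≥ 4.7/23.8 µV = 197500. 2^18 = 262144 suffices, so N_min = 18.
SNR = 6.02 × 18 + 1.76 = 110.12 dB.

110.1 dB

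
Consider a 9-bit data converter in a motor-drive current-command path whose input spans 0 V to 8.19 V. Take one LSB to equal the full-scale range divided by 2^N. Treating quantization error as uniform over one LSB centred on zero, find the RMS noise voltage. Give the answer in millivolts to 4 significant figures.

Full-scale range = 8.19 V.
Step size = 8.19/512 V = 15.9961 mV.
σ_q = LSB/√12 = 15.9961 mV/3.4641 = 4.618 mV.

4.618 mV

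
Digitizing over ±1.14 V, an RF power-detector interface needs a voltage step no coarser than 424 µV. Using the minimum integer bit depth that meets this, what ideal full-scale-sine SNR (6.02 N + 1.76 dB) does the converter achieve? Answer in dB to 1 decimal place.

80.0 dB

Span: 1.14 V − (-1.14 V) = 2.28 V.
Required number of levels: 2.28/424 µV = 5377.4; smallest N with 2^N ≥ that is 13.
Ideal SNR at N = 13: 6.02·13 + 1.76 = 80.0 dB.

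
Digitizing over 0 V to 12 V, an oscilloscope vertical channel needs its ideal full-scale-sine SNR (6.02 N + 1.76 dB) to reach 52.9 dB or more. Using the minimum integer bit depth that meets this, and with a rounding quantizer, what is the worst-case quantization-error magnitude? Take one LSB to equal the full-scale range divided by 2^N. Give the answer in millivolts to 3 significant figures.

11.7 mV

Full-scale range = 12 V.
N ≥ (52.9 − 1.76)/6.02 = 8.495 → N_min = 9.
Step size = 12/512 V = 23.438 mV.
Max error for round-to-nearest is LSB/2 = 11.7 mV.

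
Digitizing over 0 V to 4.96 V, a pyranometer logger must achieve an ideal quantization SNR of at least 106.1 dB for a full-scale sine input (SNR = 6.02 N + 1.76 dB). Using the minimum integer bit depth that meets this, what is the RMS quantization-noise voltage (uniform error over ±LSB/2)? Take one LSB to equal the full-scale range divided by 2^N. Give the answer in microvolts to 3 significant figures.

V_FS = 4.96 V.
Solving 6.02 N ≥ 106.1 − 1.76: N ≥ 17.332. Round up → N = 18.
LSB = 4.96 V / 2^18 = 18.921 µV.
RMS noise = LSB/√12 = 5.46 µV.

5.46 µV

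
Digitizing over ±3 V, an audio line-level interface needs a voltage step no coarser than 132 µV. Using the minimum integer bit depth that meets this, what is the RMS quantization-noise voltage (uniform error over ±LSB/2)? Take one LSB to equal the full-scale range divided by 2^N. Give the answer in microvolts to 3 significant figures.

26.4 µV

Range = 3 − (-3) = 6 V.
Need 2^N ≥ 6 V / 132 µV = 45450 → N_min = 16.
LSB = 6 V ÷ 2^16 = 6/65536 V = 91.553 µV.
σ_q = LSB/√12 = 91.553 µV/3.4641 = 26.4 µV.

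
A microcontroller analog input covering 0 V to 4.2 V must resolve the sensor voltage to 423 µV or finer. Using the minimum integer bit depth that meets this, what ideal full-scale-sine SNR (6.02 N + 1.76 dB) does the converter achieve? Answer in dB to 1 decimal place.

86.0 dB

Range is 4.2 V.
4.2 V / 423 µV = 9929. Since 2^13 = 8192 and 2^14 = 16384, N = 14.
6.02(14) + 1.76 = 86.04 dB.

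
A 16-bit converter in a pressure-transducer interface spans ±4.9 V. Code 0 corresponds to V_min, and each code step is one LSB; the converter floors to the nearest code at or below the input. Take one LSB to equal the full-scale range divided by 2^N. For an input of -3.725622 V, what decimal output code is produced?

The full-scale span is 4.9 − (-4.9) = 9.8 V. LSB = 9.8 V / 2^16 ≈ 149.5 µV.
code = ⌊(V_in − V_min)/LSB⌋ = ⌊(V_in − V_min) × 2^16 / range⌋
     = ⌊(-3.725622 − (-4.9)) × 65536 / 9.8⌋ = ⌊1.174378 × 65536/9.8⌋
     = ⌊7853.473⌋ = 7853.

7853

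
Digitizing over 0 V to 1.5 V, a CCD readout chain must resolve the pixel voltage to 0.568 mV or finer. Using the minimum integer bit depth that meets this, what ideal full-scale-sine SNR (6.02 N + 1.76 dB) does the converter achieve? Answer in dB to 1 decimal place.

Span = 1.5 V.
Need 2^N ≥ 1.5 V / 0.568 mV = 2641 → N_min = 12.
6.02(12) + 1.76 = 74.00 dB.

74.0 dB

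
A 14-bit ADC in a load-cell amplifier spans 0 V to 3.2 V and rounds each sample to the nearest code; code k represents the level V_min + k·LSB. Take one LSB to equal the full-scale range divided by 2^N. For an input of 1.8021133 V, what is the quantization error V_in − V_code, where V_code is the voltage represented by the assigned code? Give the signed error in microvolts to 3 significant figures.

Range is 3.2 V. LSB = 3.2 V / 2^14 ≈ 195.3 µV.
Position in LSBs: (1.8021133 − (0)) × 16384/3.2 = 9226.8201; rounding gives k = 9227.
Reconstructed level: 0 + 9227 × 3.2/16384 V = 1.8021484375 V.
Error = V_in − V_code = 1.8021133 − (1.8021484375) = −35.1 µV.

−35.1 µV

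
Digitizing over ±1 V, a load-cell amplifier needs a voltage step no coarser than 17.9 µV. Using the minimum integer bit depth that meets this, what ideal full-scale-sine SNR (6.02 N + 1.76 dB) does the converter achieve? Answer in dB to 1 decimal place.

Span: 1 V − (-1 V) = 2 V.
Levels needed ≥ 2/17.9 µV = 111700. 2^17 = 131072 suffices, so N_min = 17.
SNR = 6.02 × 17 + 1.76 = 104.10 dB.

104.1 dB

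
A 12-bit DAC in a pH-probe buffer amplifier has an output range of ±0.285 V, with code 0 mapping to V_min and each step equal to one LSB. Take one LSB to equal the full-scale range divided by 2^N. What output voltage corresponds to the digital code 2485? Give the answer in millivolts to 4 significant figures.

60.81 mV

The full-scale span is 0.285 − (-0.285) = 0.57 V. LSB = 0.57 V / 2^12.
V_out = -0.285 + 2485 × (0.57/4096) V
      = -0.285 V + 0.345813 V = 0.0608130 V.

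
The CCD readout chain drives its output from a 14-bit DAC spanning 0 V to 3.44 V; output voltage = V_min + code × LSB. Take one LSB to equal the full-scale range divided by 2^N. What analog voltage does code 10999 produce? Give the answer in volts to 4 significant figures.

2.309 V

V_FS = 3.44 V. LSB = 3.44 V / 2^14.
Output = V_min + (10999/16384) × range = 0 + 0.671326 × 3.44 V
      = 0 + 2.30936 = 2.30936 V.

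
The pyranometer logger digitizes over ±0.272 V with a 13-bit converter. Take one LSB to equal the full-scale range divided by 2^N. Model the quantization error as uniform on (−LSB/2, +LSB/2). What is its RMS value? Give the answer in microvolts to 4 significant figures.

19.17 µV

Full-scale range = 0.272 V − (-0.272 V) = 0.544 V.
One LSB is 0.544 V / 8192 = 66.4063 µV.
V_rms = LSB/√12 = 66.4063 µV / √12 = 19.17 µV.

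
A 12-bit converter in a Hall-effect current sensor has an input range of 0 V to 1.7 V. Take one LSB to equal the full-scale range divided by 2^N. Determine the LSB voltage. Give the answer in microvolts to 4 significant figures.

415.0 µV

V_FS = 1.7 V.
There are 2^12 = 4096 steps.
LSB = 1.7 V ÷ 2^12 = 1.7/4096 V = 415.0 µV.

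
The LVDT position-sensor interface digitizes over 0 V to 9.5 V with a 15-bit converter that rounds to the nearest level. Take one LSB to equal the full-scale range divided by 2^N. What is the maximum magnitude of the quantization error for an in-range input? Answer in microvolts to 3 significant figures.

145 µV

Full-scale range = 9.5 V.
LSB = 9.5 V / 2^15 = 289.92 µV.
|e|_max = LSB/2 = 145 µV.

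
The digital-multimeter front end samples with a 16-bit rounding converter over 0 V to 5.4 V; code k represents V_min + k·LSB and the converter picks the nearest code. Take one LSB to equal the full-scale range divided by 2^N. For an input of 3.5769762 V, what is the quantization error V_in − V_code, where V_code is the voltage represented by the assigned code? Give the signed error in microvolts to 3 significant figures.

+20.0 µV

V_FS = 5.4 V. LSB = 5.4 V / 2^16 ≈ 82.40 µV.
(V_in − V_min)/LSB = (3.5769762 − (0)) × 65536/5.4 = 43411.2430 → nearest code k = 43411.
Reconstructed level: 0 + 43411 × 5.4/65536 V = 3.5769561768 V.
Error = V_in − V_code = 3.5769762 − (3.5769561768) = +20.0 µV.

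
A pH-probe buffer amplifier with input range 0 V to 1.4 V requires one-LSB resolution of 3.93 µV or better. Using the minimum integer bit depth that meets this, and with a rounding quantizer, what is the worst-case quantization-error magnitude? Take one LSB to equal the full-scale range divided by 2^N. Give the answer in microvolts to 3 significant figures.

1.34 µV

Span = 1.4 V.
1.4 V / 3.93 µV = 356200. Since 2^18 = 262144 and 2^19 = 524288, N = 19.
LSB = 1.4 V ÷ 2^19 = 1.4/524288 V = 2.6703 µV.
|e|_max = LSB/2 = 1.34 µV.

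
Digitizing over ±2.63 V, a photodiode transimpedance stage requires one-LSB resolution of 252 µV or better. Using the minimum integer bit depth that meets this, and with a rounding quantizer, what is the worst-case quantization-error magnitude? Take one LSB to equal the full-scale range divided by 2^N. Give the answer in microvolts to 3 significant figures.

80.3 µV

The full-scale span is 2.63 − (-2.63) = 5.26 V.
Need 2^N ≥ 5.26 V / 252 µV = 20870 → N_min = 15.
LSB = 5.26 V ÷ 2^15 = 5.26/32768 V = 160.52 µV.
|e|_max = LSB/2 = 80.3 µV.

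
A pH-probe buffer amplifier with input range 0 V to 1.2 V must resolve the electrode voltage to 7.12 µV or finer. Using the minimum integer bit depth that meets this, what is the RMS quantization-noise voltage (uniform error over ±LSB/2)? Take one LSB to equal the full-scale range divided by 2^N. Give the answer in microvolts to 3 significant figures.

V_FS = 1.2 V.
Need 2^N ≥ 1.2 V / 7.12 µV = 168500 → N_min = 18.
LSB = 1.2 V / 2^18 = 4.5776 µV.
V_rms = LSB/√12 = 1.32 µV.

1.32 µV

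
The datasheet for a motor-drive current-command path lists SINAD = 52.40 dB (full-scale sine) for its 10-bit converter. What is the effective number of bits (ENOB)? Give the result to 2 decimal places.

(52.40 − 1.76) / 6.02 = 50.64/6.02 = 8.4120 effective bits.

8.41 bits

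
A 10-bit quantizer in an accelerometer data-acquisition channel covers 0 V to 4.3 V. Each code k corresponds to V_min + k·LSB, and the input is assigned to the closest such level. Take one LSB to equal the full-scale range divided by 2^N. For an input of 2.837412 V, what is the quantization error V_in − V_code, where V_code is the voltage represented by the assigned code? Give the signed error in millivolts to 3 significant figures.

−1.26 mV

Full-scale range = 4.3 V. LSB = 4.3 V / 2^10 ≈ 4.199 mV.
Position in LSBs: (2.837412 − (0)) × 1024/4.3 = 675.7000; rounding gives k = 676.
V_code = 0 + (676/1024) × 4.3 = 2.838671875 V.
V_in − V_code = 2.837412 − (2.838671875) = −1.26 mV.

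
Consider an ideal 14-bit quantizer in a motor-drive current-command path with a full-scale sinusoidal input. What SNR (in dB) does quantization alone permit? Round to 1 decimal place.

86.0 dB

6.02(14) + 1.76 = 84.28 + 1.76 = 86.04 dB.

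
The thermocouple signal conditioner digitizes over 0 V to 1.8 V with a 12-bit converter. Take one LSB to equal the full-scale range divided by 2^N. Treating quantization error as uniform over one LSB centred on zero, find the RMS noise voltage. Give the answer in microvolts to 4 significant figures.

Span = 1.8 V.
LSB = 1.8 V / 2^12 = 439.453 µV.
V_rms = LSB/√12 = 439.453 µV / √12 = 126.9 µV.

126.9 µV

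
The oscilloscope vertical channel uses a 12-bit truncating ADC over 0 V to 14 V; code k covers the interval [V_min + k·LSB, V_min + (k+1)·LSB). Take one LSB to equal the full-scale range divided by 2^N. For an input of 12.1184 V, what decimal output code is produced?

Span = 14 V. LSB = 14 V / 2^12 ≈ 3.418 mV.
V_in − V_min = 12.1184 − (0) = 12.1184 V.
Divide by LSB: 12.1184 × 4096/14 = 3545.4976.
Truncating gives code 3545.

3545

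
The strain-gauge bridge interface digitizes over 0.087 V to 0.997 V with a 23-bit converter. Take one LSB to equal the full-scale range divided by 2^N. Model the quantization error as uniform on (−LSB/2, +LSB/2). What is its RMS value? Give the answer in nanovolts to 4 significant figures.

31.32 nV

Range = 0.997 − (0.087) = 0.91 V.
LSB = 0.91 V / 2^23 = 108.480 nV.
For a uniform distribution on [−LSB/2, +LSB/2], V_rms = LSB/√12 = 108.480 nV/3.4641 = 31.32 nV.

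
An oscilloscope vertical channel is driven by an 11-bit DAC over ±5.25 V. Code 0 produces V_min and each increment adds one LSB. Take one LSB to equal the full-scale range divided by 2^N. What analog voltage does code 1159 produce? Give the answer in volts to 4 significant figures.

0.6921 V

Span: 5.25 V − (-5.25 V) = 10.5 V. LSB = 10.5 V / 2^11.
V_out = -5.25 + 1159 × (10.5/2048) V
      = -5.25 V + 5.94214 V = 0.692139 V.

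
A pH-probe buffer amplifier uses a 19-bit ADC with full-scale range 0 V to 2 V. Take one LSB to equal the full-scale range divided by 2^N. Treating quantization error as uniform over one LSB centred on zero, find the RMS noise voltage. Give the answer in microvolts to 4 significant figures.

V_FS = 2 V.
Step size = 2/524288 V = 3.81470 µV.
σ_q = LSB/√12 = 3.81470 µV/3.4641 = 1.101 µV.

1.101 µV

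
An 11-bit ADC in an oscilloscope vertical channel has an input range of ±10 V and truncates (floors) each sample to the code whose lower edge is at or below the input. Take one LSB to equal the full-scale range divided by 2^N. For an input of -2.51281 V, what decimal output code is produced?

766

Full-scale range = 10 V − (-10 V) = 20 V. LSB = 20 V / 2^11 ≈ 9.766 mV.
V_in − V_min = -2.51281 − (-10) = 7.48719 V.
Divide by LSB: 7.48719 × 2048/20 = 766.6883.
Truncating gives code 766.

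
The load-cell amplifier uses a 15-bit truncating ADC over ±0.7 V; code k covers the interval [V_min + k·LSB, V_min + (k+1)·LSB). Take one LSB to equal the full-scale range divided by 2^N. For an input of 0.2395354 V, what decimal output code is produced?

21990

Full-scale range = 0.7 V − (-0.7 V) = 1.4 V. LSB = 1.4 V / 2^15 ≈ 42.72 µV.
V_in − V_min = 0.2395354 − (-0.7) = 0.9395354 V.
Divide by LSB: 0.9395354 × 32768/1.4 = 21990.4971.
Truncating gives code 21990.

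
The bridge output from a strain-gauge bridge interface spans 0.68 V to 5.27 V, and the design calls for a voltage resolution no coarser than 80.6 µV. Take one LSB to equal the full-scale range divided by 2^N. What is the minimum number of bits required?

Range = 5.27 − (0.68) = 4.59 V.
Need 2^N ≥ 4.59 V / 80.6 µV = 56950 → N_min = 16.

16 bits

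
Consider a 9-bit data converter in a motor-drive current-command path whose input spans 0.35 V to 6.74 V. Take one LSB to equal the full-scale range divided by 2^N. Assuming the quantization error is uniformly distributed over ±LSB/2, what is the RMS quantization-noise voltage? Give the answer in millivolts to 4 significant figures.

3.603 mV

The full-scale span is 6.74 − (0.35) = 6.39 V.
Step size = 6.39/512 V = 12.4805 mV.
σ_q = LSB/√12 = 12.4805 mV/3.4641 = 3.603 mV.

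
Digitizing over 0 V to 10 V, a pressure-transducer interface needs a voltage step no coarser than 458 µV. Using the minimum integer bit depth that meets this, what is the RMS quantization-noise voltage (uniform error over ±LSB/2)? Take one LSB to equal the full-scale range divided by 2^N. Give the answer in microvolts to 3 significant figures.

Range is 10 V.
Levels needed ≥ 10/458 µV = 21830. 2^15 = 32768 suffices, so N_min = 15.
LSB = 10 V / 2^15 = 305.18 µV.
V_rms = LSB/√12 = 88.1 µV.

88.1 µV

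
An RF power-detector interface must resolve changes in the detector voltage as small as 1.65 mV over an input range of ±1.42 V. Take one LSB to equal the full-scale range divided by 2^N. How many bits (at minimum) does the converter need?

11 bits

Full-scale range = 1.42 V − (-1.42 V) = 2.84 V.
Need 2^N ≥ 2.84 V / 1.65 mV = 1721 → N_min = 11.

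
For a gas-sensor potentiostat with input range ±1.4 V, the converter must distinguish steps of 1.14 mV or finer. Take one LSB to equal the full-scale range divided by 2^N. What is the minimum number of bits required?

12 bits

Full-scale range = 1.4 V − (-1.4 V) = 2.8 V.
Required number of levels: 2.8/1.14 mV = 2456.1; smallest N with 2^N ≥ that is 12.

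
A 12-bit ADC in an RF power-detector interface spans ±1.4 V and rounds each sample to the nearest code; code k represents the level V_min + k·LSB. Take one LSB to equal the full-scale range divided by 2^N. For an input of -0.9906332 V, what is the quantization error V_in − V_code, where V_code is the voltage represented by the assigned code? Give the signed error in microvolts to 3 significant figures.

The full-scale span is 1.4 − (-1.4) = 2.8 V. LSB = 2.8 V / 2^12 ≈ 0.6836 mV.
(-0.9906332 − (-1.4)) / LSB = 0.4093668 × 4096/2.8 = 598.8451. Nearest integer: k = 599.
V_code = -1.4 + (599/4096) × 2.8 = -0.9905273438 V.
e = -0.9906332 − (-0.9905273438) = −106 µV.

−106 µV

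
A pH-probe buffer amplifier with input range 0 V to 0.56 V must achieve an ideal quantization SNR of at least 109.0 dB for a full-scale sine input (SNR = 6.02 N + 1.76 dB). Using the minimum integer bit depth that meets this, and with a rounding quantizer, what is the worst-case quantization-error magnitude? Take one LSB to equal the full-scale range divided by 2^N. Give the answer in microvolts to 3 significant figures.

1.07 µV

Span = 0.56 V.
Required N = ⌈(109.0 − 1.76)/6.02⌉ = ⌈17.814⌉ = 18.
Step size = 0.56/262144 V = 2.1362 µV.
Max error for round-to-nearest is LSB/2 = 1.07 µV.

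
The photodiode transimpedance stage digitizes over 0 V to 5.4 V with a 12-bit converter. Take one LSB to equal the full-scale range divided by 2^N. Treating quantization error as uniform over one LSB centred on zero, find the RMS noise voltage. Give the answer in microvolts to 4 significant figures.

Span = 5.4 V.
Step size = 5.4/4096 V = 1.31836 mV.
RMS of a uniform error over width LSB is LSB/√12 = 380.6 µV.

380.6 µV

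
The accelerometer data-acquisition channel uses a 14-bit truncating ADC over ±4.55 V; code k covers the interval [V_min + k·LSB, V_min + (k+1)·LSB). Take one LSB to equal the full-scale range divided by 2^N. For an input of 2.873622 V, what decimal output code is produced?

Span: 4.55 V − (-4.55 V) = 9.1 V. LSB = 9.1 V / 2^14 ≈ 0.5554 mV.
V_in − V_min = 2.873622 − (-4.55) = 7.423622 V.
Divide by LSB: 7.423622 × 16384/9.1 = 13365.7827.
Truncating gives code 13365.

13365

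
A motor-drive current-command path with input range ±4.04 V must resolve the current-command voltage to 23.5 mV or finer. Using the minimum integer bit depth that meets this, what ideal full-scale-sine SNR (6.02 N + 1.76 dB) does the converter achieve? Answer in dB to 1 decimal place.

Range = 4.04 − (-4.04) = 8.08 V.
8.08 V / 23.5 mV = 343.8. Since 2^8 = 256 and 2^9 = 512, N = 9.
Ideal SNR at N = 9: 6.02·9 + 1.76 = 55.9 dB.

55.9 dB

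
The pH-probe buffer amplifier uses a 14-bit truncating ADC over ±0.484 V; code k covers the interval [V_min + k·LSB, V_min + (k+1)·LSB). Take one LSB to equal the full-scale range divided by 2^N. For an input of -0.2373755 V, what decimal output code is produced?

The full-scale span is 0.484 − (-0.484) = 0.968 V. LSB = 0.968 V / 2^14 ≈ 59.08 µV.
V_in − V_min = -0.2373755 − (-0.484) = 0.2466245 V.
Divide by LSB: 0.2466245 × 16384/0.968 = 4174.2725.
Truncating gives code 4174.

4174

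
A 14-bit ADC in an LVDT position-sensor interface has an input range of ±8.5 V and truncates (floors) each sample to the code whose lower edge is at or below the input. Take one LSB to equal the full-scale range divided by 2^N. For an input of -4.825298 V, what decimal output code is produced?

3541

Span: 8.5 V − (-8.5 V) = 17 V. LSB = 17 V / 2^14 ≈ 1.038 mV.
(V_in − V_min) × 2^14/range = (-4.825298 − (-8.5)) × 16384/17 = 3541.548.
Floor → code = 3541.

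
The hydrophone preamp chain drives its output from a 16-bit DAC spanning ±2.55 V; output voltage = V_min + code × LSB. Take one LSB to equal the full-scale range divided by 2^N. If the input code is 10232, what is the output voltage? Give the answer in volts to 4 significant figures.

-1.754 V

Range = 2.55 − (-2.55) = 5.1 V. LSB = 5.1 V / 2^16.
V_out = V_min + code × LSB = -2.55 V + 10232 × 5.1 V / 65536
      = -2.55 V + 0.796252 V = -1.75375 V.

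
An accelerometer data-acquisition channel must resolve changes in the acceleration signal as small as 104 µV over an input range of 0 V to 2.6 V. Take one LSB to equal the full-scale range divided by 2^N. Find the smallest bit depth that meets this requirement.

Full-scale range = 2.6 V.
Need 2^N ≥ 2.6 V / 104 µV = 25000 → N_min = 15.

15 bits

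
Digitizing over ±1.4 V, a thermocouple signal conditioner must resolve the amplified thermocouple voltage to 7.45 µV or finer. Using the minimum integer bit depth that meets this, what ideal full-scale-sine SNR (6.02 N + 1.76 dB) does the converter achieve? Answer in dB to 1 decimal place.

Span: 1.4 V − (-1.4 V) = 2.8 V.
Need 2^N ≥ 2.8 V / 7.45 µV = 375800 → N_min = 19.
Ideal SNR at N = 19: 6.02·19 + 1.76 = 116.1 dB.

116.1 dB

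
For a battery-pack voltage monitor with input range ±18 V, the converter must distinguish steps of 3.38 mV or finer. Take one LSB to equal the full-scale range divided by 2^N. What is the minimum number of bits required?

Span: 18 V − (-18 V) = 36 V.
Need 2^N ≥ 36 V / 3.38 mV = 10650 → N_min = 14.

14 bits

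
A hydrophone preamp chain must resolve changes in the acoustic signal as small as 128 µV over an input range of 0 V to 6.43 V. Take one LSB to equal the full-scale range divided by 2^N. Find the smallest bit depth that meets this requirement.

16 bits

V_FS = 6.43 V.
Levels needed ≥ 6.43/128 µV = 50230. 2^16 = 65536 suffices, so N_min = 16.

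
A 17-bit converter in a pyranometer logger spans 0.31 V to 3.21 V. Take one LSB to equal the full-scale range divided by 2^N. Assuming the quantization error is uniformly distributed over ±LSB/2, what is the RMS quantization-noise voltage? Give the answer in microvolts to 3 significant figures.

6.39 µV

The full-scale span is 3.21 − (0.31) = 2.9 V.
LSB = 2.9 V ÷ 2^17 = 2.9/131072 V = 22.125 µV.
RMS of a uniform error over width LSB is LSB/√12 = 6.39 µV.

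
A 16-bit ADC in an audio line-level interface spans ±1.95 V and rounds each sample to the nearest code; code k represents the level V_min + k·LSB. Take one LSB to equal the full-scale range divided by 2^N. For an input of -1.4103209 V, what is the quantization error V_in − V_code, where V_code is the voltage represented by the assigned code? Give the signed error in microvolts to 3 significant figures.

Span: 1.95 V − (-1.95 V) = 3.9 V. LSB = 3.9 V / 2^16 ≈ 59.51 µV.
(-1.4103209 − (-1.95)) / LSB = 0.5396791 × 65536/3.9 = 9068.8229. Nearest integer: k = 9069.
V_code = -1.95 + (9069/65536) × 3.9 = -1.4103103638 V.
e = -1.4103209 − (-1.4103103638) = −10.5 µV.

−10.5 µV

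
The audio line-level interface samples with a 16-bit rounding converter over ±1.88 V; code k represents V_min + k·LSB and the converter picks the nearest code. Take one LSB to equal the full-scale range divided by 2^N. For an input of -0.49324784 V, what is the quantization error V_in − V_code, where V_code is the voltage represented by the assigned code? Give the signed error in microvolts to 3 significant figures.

−11.8 µV

Span: 1.88 V − (-1.88 V) = 3.76 V. LSB = 3.76 V / 2^16 ≈ 57.37 µV.
(-0.49324784 − (-1.88)) / LSB = 1.38675216 × 65536/3.76 = 24170.7951. Nearest integer: k = 24171.
Reconstructed level: -1.88 + 24171 × 3.76/65536 V = -0.49323608398 V.
V_in − V_code = -0.49324784 − (-0.49323608398) = −11.8 µV.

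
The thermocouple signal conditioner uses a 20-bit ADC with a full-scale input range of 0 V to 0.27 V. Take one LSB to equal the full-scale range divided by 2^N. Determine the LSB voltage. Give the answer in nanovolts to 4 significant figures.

V_FS = 0.27 V.
2^20 = 1048576 levels.
Step size = 0.27/1048576 V = 257.5 nV.

257.5 nV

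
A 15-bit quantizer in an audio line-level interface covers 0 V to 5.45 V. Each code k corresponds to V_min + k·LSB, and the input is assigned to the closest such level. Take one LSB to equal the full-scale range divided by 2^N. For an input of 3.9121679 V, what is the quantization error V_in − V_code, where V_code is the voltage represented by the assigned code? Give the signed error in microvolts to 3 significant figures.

−30.0 µV

V_FS = 5.45 V. LSB = 5.45 V / 2^15 ≈ 166.3 µV.
(3.9121679 − (0)) / LSB = 3.9121679 × 32768/5.45 = 23521.8198. Nearest integer: k = 23522.
V_code = 0 + (23522/32768) × 5.45 = 3.9121978760 V.
Error = V_in − V_code = 3.9121679 − (3.9121978760) = −30.0 µV.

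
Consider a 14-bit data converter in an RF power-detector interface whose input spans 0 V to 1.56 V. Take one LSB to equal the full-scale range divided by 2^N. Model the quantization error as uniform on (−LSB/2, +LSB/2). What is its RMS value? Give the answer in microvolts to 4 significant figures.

V_FS = 1.56 V.
LSB = 1.56 V / 2^14 = 95.2148 µV.
σ_q = LSB/√12 = 95.2148 µV/3.4641 = 27.49 µV.

27.49 µV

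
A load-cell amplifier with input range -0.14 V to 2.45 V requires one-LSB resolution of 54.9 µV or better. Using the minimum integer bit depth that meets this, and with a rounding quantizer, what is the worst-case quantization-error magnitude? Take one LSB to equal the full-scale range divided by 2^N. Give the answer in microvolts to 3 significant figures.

Span: 2.45 V − (-0.14 V) = 2.59 V.
Levels needed ≥ 2.59/54.9 µV = 47180. 2^16 = 65536 suffices, so N_min = 16.
Step size = 2.59/65536 V = 39.520 µV.
Max error for round-to-nearest is LSB/2 = 19.8 µV.

19.8 µV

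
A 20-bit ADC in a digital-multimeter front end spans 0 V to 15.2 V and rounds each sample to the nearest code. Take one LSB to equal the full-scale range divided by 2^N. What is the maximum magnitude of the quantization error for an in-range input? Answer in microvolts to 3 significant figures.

7.25 µV

Full-scale range = 15.2 V.
Step size = 15.2/1048576 V = 14.496 µV.
|e|_max = LSB/2 = 7.25 µV.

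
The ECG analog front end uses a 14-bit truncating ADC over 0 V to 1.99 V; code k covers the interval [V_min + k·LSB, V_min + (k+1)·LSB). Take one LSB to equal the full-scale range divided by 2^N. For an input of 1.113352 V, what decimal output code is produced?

9166

Full-scale range = 1.99 V. LSB = 1.99 V / 2^14 ≈ 121.5 µV.
(V_in − V_min) × 2^14/range = (1.113352 − (0)) × 16384/1.99 = 9166.412.
Floor → code = 9166.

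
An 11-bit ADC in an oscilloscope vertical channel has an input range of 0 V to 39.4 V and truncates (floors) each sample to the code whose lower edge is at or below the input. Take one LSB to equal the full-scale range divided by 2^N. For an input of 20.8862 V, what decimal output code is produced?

Full-scale range = 39.4 V. LSB = 39.4 V / 2^11 ≈ 19.24 mV.
(V_in − V_min) × 2^11/range = (20.8862 − (0)) × 2048/39.4 = 1085.658.
Floor → code = 1085.

1085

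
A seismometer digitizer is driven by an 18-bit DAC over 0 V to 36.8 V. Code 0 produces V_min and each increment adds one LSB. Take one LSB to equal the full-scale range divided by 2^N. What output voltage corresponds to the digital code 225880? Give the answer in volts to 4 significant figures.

31.71 V

V_FS = 36.8 V. LSB = 36.8 V / 2^18.
V_out = 0 + 225880 × (36.8/262144) V
      = 0 + 31.7092 = 31.7092 V.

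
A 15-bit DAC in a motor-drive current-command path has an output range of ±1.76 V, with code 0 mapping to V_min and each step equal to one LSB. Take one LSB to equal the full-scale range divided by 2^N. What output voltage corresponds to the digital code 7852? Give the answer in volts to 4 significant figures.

Span: 1.76 V − (-1.76 V) = 3.52 V. LSB = 3.52 V / 2^15.
V_out = V_min + code × LSB = -1.76 V + 7852 × 3.52 V / 32768
      = -1.76 V + 0.843477 V = -0.916523 V.

-0.9165 V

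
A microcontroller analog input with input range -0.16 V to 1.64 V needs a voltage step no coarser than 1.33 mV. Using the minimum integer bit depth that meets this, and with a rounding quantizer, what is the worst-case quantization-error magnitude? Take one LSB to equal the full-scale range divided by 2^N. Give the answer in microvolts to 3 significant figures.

439 µV

Full-scale range = 1.64 V − (-0.16 V) = 1.8 V.
Levels needed ≥ 1.8/1.33 mV = 1353. 2^11 = 2048 suffices, so N_min = 11.
LSB = 1.8 V ÷ 2^11 = 1.8/2048 V = 0.87891 mV.
Half an LSB is 439 µV.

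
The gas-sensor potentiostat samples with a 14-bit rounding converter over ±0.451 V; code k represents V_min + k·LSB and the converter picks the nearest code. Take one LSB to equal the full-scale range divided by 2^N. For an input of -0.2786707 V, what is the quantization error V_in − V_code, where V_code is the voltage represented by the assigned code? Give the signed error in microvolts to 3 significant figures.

Full-scale range = 0.451 V − (-0.451 V) = 0.902 V. LSB = 0.902 V / 2^14 ≈ 55.05 µV.
(V_in − V_min)/LSB = (-0.2786707 − (-0.451)) × 16384/0.902 = 3130.2032 → nearest code k = 3130.
V_code = V_min + k × range/2^14 = -0.451 + 3130 × 0.902/16384 = -0.27868188477 V.
e = -0.2786707 − (-0.27868188477) = +11.2 µV.

+11.2 µV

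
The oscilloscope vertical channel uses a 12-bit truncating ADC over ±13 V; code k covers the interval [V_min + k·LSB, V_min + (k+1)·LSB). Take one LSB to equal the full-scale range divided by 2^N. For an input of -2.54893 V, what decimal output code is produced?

Full-scale range = 13 V − (-13 V) = 26 V. LSB = 26 V / 2^12 ≈ 6.348 mV.
code = ⌊(V_in − V_min)/LSB⌋ = ⌊(V_in − V_min) × 2^12 / range⌋
     = ⌊(-2.54893 − (-13)) × 4096 / 26⌋ = ⌊10.45107 × 4096/26⌋
     = ⌊1646.445⌋ = 1646.

1646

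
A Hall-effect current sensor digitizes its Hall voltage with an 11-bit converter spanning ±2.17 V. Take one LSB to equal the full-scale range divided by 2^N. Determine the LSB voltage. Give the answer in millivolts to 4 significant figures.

The full-scale span is 2.17 − (-2.17) = 4.34 V.
Number of codes = 2^11 = 2048.
LSB = 4.34 V ÷ 2^11 = 4.34/2048 V = 2.119 mV.

2.119 mV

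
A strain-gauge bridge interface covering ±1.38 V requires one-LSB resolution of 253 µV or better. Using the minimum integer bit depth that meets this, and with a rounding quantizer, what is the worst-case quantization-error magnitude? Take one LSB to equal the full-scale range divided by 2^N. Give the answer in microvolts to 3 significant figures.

84.2 µV

Span: 1.38 V − (-1.38 V) = 2.76 V.
2.76 V / 253 µV = 10910. Since 2^13 = 8192 and 2^14 = 16384, N = 14.
LSB = 2.76 V / 2^14 = 168.46 µV.
|e|_max = LSB/2 = 84.2 µV.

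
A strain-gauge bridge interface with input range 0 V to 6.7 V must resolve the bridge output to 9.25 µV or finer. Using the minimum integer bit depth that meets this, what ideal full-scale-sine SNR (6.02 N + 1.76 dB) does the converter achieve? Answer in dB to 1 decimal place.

122.2 dB

Span = 6.7 V.
Required number of levels: 6.7/9.25 µV = 724320; smallest N with 2^N ≥ that is 20.
6.02(20) + 1.76 = 122.16 dB.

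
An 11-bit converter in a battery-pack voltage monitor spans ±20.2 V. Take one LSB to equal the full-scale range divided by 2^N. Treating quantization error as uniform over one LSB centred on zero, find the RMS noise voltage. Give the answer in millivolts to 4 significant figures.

5.695 mV

Full-scale range = 20.2 V − (-20.2 V) = 40.4 V.
LSB = 40.4 V ÷ 2^11 = 40.4/2048 V = 19.7266 mV.
RMS of a uniform error over width LSB is LSB/√12 = 5.695 mV.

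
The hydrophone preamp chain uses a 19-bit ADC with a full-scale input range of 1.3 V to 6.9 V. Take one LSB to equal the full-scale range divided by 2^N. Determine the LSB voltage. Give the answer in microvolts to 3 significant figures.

10.7 µV

Span: 6.9 V − (1.3 V) = 5.6 V.
Number of codes = 2^19 = 524288.
One LSB is 5.6 V / 524288 = 10.7 µV.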